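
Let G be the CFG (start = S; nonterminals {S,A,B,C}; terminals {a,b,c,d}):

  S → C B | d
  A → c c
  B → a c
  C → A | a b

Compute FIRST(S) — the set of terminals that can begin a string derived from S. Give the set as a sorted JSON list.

Compute FIRST by fixpoint:
[1]
  A via A→c c: +{c}
  B via B→a c: +{a}
  C via C→A: +{c}
  C via C→a b: +{a}
  S via S→C B: +{a,c}
  S via S→d: +{d}
  S: {a,c,d}  A: {c}  B: {a}  C: {a,c}
[2] (no change)
  S: {a,c,d}  A: {c}  B: {a}  C: {a,c}

FIRST(S) = ["a", "c", "d"]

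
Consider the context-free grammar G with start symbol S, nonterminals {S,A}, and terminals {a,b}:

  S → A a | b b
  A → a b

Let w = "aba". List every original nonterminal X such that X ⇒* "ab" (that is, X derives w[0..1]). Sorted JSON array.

Convert to CNF:
  S -> A T0 | T1 T1
  A -> T0 T1
  T0 -> a
  T1 -> b

CYK fill, restricted to cells inside w[0..1]:
  T[0,0] 'a' = {T0}  orig:{}
  T[1,1] 'b' = {T1}  orig:{}
  T[0,1] 'ab' = {A}

Original NTs in T[0,1] deriving "ab": ["A"]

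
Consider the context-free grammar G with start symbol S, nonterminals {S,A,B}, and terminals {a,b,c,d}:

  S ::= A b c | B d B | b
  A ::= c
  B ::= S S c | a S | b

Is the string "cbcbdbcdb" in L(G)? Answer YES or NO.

CNF form of G:
  S -> A X5 | B X6 | b
  A -> c
  B -> S X4 | T1 S | b
  T0 -> c
  T1 -> a
  T2 -> b
  T3 -> d
  X4 -> S T0
  X5 -> T2 T0
  X6 -> T3 B

Fill CYK table bottom-up:
  [0..0]={A,T0}  "c"  orig:{A}
  [1..1]={B,S,T2}  "b"  orig:{B,S}
  [2..2]={A,T0}  "c"  orig:{A}
  [3..3]={B,S,T2}  "b"  orig:{B,S}
  [4..4]={T3}  "d"  orig:{}
  [5..5]={B,S,T2}  "b"  orig:{B,S}
  [6..6]={A,T0}  "c"  orig:{A}
  [7..7]={T3}  "d"  orig:{}
  [8..8]={B,S,T2}  "b"  orig:{B,S}
  [0..1]=∅  "cb"
  [1..2]={X4,X5}  "bc"  orig:{}
  [2..3]=∅  "cb"
  [3..4]=∅  "bd"
  [4..5]={X6}  "db"  orig:{}
  [5..6]={X4,X5}  "bc"  orig:{}
  [6..7]=∅  "cd"
  [7..8]={X6}  "db"  orig:{}
  [0..2]={S}  "cbc"
  [1..3]=∅  "bcb"
  [2..4]=∅  "cbd"
  [3..5]={S}  "bdb"
  [4..6]=∅  "dbc"
  [5..7]=∅  "bcd"
  [6..8]=∅  "cdb"
  [0..3]=∅  "cbcb"
  [1..4]=∅  "bcbd"
  [2..5]=∅  "cbdb"
  [3..6]={X4}  "bdbc"  orig:{}
  [4..7]=∅  "dbcd"
  [5..8]=∅  "bcdb"
  [0..4]=∅  "cbcbd"
  [1..5]=∅  "bcbdb"
  [2..6]=∅  "cbdbc"
  [3..7]=∅  "bdbcd"
  [4..8]=∅  "dbcdb"
  [0..5]=∅  "cbcbdb"
  [1..6]=∅  "bcbdbc"
  [2..7]=∅  "cbdbcd"
  [3..8]=∅  "bdbcdb"
  [0..6]={B}  "cbcbdbc"
  [1..7]=∅  "bcbdbcd"
  [2..8]=∅  "cbdbcdb"
  [0..7]=∅  "cbcbdbcd"
  [1..8]=∅  "bcbdbcdb"
  [0..8]={S}  "cbcbdbcdb"

S ∈ T[0,8] ⇒ YES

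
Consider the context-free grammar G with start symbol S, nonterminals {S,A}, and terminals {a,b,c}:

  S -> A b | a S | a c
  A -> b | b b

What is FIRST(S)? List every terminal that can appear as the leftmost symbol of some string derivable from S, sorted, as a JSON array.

Compute FIRST by fixpoint:
iter 1:
  A via A→b: +{b}
  S via S→A b: +{b}
  S via S→a S: +{a}
  S: {a,b}  A: {b}
iter 2: done
  S: {a,b}  A: {b}

FIRST(S) = ["a", "b"]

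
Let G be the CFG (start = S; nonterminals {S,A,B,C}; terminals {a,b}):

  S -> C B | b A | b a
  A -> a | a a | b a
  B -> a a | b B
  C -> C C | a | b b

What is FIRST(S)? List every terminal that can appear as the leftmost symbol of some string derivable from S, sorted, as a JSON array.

FIRST sets, iterate to fixpoint:
round 1:
  A via A→a: +{a}
  A via A→b a: +{b}
  B via B→a a: +{a}
  B via B→b B: +{b}
  C via C→a: +{a}
  C via C→b b: +{b}
  S via S→C B: +{a,b}
  FIRST(S)={a,b}  FIRST(A)={a,b}  FIRST(B)={a,b}  FIRST(C)={a,b}
round 2: done
  FIRST(S)={a,b}  FIRST(A)={a,b}  FIRST(B)={a,b}  FIRST(C)={a,b}

FIRST(S) = ["a", "b"]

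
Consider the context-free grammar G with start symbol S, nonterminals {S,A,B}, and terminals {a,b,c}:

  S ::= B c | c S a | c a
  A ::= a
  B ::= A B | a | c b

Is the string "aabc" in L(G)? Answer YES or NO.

Convert to CNF:
  S -> B T0 | T0 T2 | T0 X3
  A -> a
  B -> A B | T0 T1 | a
  T0 -> c
  T1 -> b
  T2 -> a
  X3 -> S T2

CYK fill:
  [0..0]={A,B,T2}  "a"  orig:{A,B}
  [1..1]={A,B,T2}  "a"  orig:{A,B}
  [2..2]={T1}  "b"  orig:{}
  [3..3]={T0}  "c"  orig:{}
  [0..1]={B}  "aa"
  [1..2]=∅  "ab"
  [2..3]=∅  "bc"
  [0..2]=∅  "aab"
  [1..3]=∅  "abc"
  [0..3]=∅  "aabc"

S ∉ T[0,3] ⇒ NO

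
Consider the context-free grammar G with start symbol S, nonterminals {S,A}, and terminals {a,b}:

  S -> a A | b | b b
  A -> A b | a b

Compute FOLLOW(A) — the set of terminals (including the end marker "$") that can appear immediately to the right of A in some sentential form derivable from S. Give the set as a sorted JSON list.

Compute FIRST by fixpoint:
iter 1:
  A via A→a b: +{a}
  S via S→a A: +{a}
  S via S→b: +{b}
  S: {a,b}  A: {a}
iter 2: — fixpoint
  S: {a,b}  A: {a}

FOLLOW sets:
initialize: $ ∈ FOLLOW(S)
[1]
  A→A b: FOLLOW(A) ⊇ FIRST(b) = {b}; new: +{b}
  S→a A: FOLLOW(A) ⊇ FOLLOW(S) ⊇ {$}; new: +{$}
  FOLLOW(S)={$}  FOLLOW(A)={$,b}
[2] done
  FOLLOW(S)={$}  FOLLOW(A)={$,b}

FOLLOW(A) = ["$", "b"]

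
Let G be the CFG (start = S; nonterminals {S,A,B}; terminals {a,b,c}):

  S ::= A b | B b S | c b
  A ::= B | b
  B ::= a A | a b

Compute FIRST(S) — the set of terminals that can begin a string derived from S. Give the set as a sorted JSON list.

FIRST sets, iterate to fixpoint:
pass 1:
  A via A→b: +{b}
  B via B→a A: +{a}
  S via S→A b: +{b}
  S via S→B b S: +{a}
  S via S→c b: +{c}
  FIRST[S]={a,b,c}  FIRST[A]={b}  FIRST[B]={a}
pass 2:
  A via A→B: +{a}
  FIRST[S]={a,b,c}  FIRST[A]={a,b}  FIRST[B]={a}
pass 3: done
  FIRST[S]={a,b,c}  FIRST[A]={a,b}  FIRST[B]={a}

FIRST(S) = ["a", "b", "c"]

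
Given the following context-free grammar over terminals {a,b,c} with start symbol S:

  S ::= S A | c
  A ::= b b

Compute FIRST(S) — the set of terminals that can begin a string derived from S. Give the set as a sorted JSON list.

Compute FIRST by fixpoint:
pass 1:
  A via A→b b: +{b}
  S via S→c: +{c}
  S: {c}  A: {b}
pass 2: — fixpoint
  S: {c}  A: {b}

FIRST(S) = ["c"]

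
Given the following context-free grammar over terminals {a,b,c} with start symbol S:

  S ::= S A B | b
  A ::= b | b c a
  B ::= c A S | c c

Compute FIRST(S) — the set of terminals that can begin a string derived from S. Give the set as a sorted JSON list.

FIRST iteration:
round 1:
  A via A→b: +{b}
  B via B→c A S: +{c}
  S via S→b: +{b}
  FIRST(S)={b}  FIRST(A)={b}  FIRST(B)={c}
round 2: (no change)
  FIRST(S)={b}  FIRST(A)={b}  FIRST(B)={c}

FIRST(S) = ["b"]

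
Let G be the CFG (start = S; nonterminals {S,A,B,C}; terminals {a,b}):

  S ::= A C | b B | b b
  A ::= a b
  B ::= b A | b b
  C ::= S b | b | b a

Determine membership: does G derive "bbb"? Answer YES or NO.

CNF form of G:
  S -> A C | T1 B | T1 T1
  A -> T0 T1
  B -> T1 A | T1 T1
  C -> S T1 | T1 T0 | b
  T0 -> a
  T1 -> b

CYK fill:
  T[0,0] 'b' = {C,T1}  orig:{C}
  T[1,1] 'b' = {C,T1}  orig:{C}
  T[2,2] 'b' = {C,T1}  orig:{C}
  T[0,1] 'bb' = {B,S}
  T[1,2] 'bb' = {B,S}
  T[0,2] 'bbb' = {C,S}

S ∈ T[0,2] ⇒ YES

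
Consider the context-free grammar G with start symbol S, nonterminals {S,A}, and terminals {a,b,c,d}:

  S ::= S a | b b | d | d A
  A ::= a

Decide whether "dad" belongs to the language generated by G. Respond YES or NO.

CNF form of G:
  S -> S T0 | T1 T1 | T2 A | d
  A -> a
  T0 -> a
  T1 -> b
  T2 -> d

CYK fill:
  T[0,0] 'd' = {S,T2}  orig:{S}
  T[1,1] 'a' = {A,T0}  orig:{A}
  T[2,2] 'd' = {S,T2}  orig:{S}
  T[0,1] 'da' = {S}
  T[1,2] 'ad' = ∅
  T[0,2] 'dad' = ∅

S ∉ T[0,2] ⇒ NO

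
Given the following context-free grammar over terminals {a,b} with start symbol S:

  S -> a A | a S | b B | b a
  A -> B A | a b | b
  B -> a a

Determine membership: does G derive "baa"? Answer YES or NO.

Convert to CNF:
  S -> T0 A | T0 S | T1 B | T1 T0
  A -> B A | T0 T1 | b
  B -> T0 T0
  T0 -> a
  T1 -> b

Fill CYK table bottom-up:
  cell(0,0) b: {A,T1}  orig:{A}
  cell(1,1) a: {T0}  orig:{}
  cell(2,2) a: {T0}  orig:{}
  cell(0,1) ba: {S}
  cell(1,2) aa: {B}
  cell(0,2) baa: {S}

S ∈ T[0,2] ⇒ YES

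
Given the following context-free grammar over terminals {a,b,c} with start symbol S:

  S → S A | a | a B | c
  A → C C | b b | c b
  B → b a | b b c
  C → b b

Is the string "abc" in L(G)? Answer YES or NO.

CNF form of G:
  S -> S A | T2 B | a | c
  A -> C C | T0 T0 | T1 T0
  B -> T0 T2 | T0 X3
  C -> T0 T0
  T0 -> b
  T1 -> c
  T2 -> a
  X3 -> T0 T1

Fill CYK table bottom-up:
  [0..0]={S,T2}  "a"  orig:{S}
  [1..1]={T0}  "b"  orig:{}
  [2..2]={S,T1}  "c"  orig:{S}
  [0..1]=∅  "ab"
  [1..2]={X3}  "bc"  orig:{}
  [0..2]=∅  "abc"

S ∉ T[0,2] ⇒ NO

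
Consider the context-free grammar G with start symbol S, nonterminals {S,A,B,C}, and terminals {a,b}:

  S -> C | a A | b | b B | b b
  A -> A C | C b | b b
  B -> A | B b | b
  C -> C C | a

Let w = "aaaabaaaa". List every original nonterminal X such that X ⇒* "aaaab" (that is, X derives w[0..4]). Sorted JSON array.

CNF form of G:
  S -> C C | T0 B | T0 T0 | T1 A | a | b
  A -> A C | C T0 | T0 T0
  B -> A C | B T0 | C T0 | T0 T0 | b
  C -> C C | a
  T0 -> b
  T1 -> a

CYK table (by increasing span) — only the sub-triangle for w[0..4]:
  T[0,0] 'a' = {C,S,T1}  orig:{C,S}
  T[1,1] 'a' = {C,S,T1}  orig:{C,S}
  T[2,2] 'a' = {C,S,T1}  orig:{C,S}
  T[3,3] 'a' = {C,S,T1}  orig:{C,S}
  T[4,4] 'b' = {B,S,T0}  orig:{B,S}
  T[0,1] 'aa' = {C,S}
  T[1,2] 'aa' = {C,S}
  T[2,3] 'aa' = {C,S}
  T[3,4] 'ab' = {A,B}
  T[0,2] 'aaa' = {C,S}
  T[1,3] 'aaa' = {C,S}
  T[2,4] 'aab' = {A,B,S}
  T[0,3] 'aaaa' = {C,S}
  T[1,4] 'aaab' = {A,B,S}
  T[0,4] 'aaaab' = {A,B,S}

Original NTs in T[0,4] deriving "aaaab": ["A", "B", "S"]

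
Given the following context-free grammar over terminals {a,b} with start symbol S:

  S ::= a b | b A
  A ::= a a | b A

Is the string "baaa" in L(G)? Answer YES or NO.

Convert to CNF:
  S -> T0 T1 | T1 A
  A -> T0 T0 | T1 A
  T0 -> a
  T1 -> b

CYK fill:
  [0..0]={T1}  "b"  orig:{}
  [1..1]={T0}  "a"  orig:{}
  [2..2]={T0}  "a"  orig:{}
  [3..3]={T0}  "a"  orig:{}
  [0..1]=∅  "ba"
  [1..2]={A}  "aa"
  [2..3]={A}  "aa"
  [0..2]={A,S}  "baa"
  [1..3]=∅  "aaa"
  [0..3]=∅  "baaa"

S ∉ T[0,3] ⇒ NO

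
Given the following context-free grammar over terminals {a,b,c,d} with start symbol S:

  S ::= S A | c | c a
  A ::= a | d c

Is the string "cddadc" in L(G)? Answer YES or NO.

CNF form of G:
  S -> S A | T1 T2 | c
  A -> T0 T1 | a
  T0 -> d
  T1 -> c
  T2 -> a

CYK fill:
  cell(0,0) c: {S,T1}  orig:{S}
  cell(1,1) d: {T0}  orig:{}
  cell(2,2) d: {T0}  orig:{}
  cell(3,3) a: {A,T2}  orig:{A}
  cell(4,4) d: {T0}  orig:{}
  cell(5,5) c: {S,T1}  orig:{S}
  cell(0,1) cd: ∅
  cell(1,2) dd: ∅
  cell(2,3) da: ∅
  cell(3,4) ad: ∅
  cell(4,5) dc: {A}
  cell(0,2) cdd: ∅
  cell(1,3) dda: ∅
  cell(2,4) dad: ∅
  cell(3,5) adc: ∅
  cell(0,3) cdda: ∅
  cell(1,4) ddad: ∅
  cell(2,5) dadc: ∅
  cell(0,4) cddad: ∅
  cell(1,5) ddadc: ∅
  cell(0,5) cddadc: ∅

S ∉ T[0,5] ⇒ NO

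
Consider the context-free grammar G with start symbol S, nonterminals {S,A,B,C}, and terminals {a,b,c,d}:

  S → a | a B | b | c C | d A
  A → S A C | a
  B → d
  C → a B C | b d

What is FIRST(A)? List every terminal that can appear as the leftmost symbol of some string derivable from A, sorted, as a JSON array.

Compute FIRST by fixpoint:
round 1:
  A via A→a: +{a}
  B via B→d: +{d}
  C via C→a B C: +{a}
  C via C→b d: +{b}
  S via S→a: +{a}
  S via S→b: +{b}
  S via S→c C: +{c}
  S via S→d A: +{d}
  FIRST[S]={a,b,c,d}  FIRST[A]={a}  FIRST[B]={d}  FIRST[C]={a,b}
round 2:
  A via A→S A C: +{b,c,d}
  FIRST[S]={a,b,c,d}  FIRST[A]={a,b,c,d}  FIRST[B]={d}  FIRST[C]={a,b}
round 3: done
  FIRST[S]={a,b,c,d}  FIRST[A]={a,b,c,d}  FIRST[B]={d}  FIRST[C]={a,b}

FIRST(A) = ["a", "b", "c", "d"]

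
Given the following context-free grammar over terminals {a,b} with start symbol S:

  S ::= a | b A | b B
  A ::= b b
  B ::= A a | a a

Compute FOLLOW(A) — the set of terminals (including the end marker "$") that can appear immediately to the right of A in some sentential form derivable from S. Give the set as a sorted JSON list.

Compute FIRST by fixpoint:
[1]
  A via A→b b: +{b}
  B via B→A a: +{b}
  B via B→a a: +{a}
  S via S→a: +{a}
  S via S→b A: +{b}
  S: {a,b}  A: {b}  B: {a,b}
[2] (stable)
  S: {a,b}  A: {b}  B: {a,b}

FOLLOW iteration:
seed FOLLOW(S) with $
round 1:
  B→A a: FOLLOW(A) ⊇ FIRST(a) = {a}; new: +{a}
  S→b A: FOLLOW(A) ⊇ FOLLOW(S) ⊇ {$}; new: +{$}
  S→b B: FOLLOW(B) ⊇ FOLLOW(S) ⊇ {$}; new: +{$}
  FOLLOW(S)={$}  FOLLOW(A)={$,a}  FOLLOW(B)={$}
round 2: (no change)
  FOLLOW(S)={$}  FOLLOW(A)={$,a}  FOLLOW(B)={$}

FOLLOW(A) = ["$", "a"]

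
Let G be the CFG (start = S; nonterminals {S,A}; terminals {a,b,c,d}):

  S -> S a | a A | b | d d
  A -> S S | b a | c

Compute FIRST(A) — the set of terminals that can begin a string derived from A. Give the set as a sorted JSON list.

Compute FIRST by fixpoint:
round 1:
  A via A→b a: +{b}
  A via A→c: +{c}
  S via S→a A: +{a}
  S via S→b: +{b}
  S via S→d d: +{d}
  S: {a,b,d}  A: {b,c}
round 2:
  A via A→S S: +{a,d}
  S: {a,b,d}  A: {a,b,c,d}
round 3: done
  S: {a,b,d}  A: {a,b,c,d}

FIRST(A) = ["a", "b", "c", "d"]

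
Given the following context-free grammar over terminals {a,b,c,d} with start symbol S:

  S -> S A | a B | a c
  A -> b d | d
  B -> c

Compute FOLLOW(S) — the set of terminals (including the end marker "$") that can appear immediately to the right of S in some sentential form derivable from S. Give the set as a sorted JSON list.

FIRST sets, iterate to fixpoint:
pass 1:
  A via A→b d: +{b}
  A via A→d: +{d}
  B via B→c: +{c}
  S via S→a B: +{a}
  S: {a}  A: {b,d}  B: {c}
pass 2: (no change)
  S: {a}  A: {b,d}  B: {c}

Compute FOLLOW by fixpoint:
FOLLOW(S) := {$}
round 1:
  S→S A: FOLLOW(S) ⊇ FIRST(A) = {b,d}; new: +{b,d}
  S→S A: FOLLOW(A) ⊇ FOLLOW(S) ⊇ {$,b,d}; new: +{$,b,d}
  S→a B: FOLLOW(B) ⊇ FOLLOW(S) ⊇ {$,b,d}; new: +{$,b,d}
  FOLLOW[S]={$,b,d}  FOLLOW[A]={$,b,d}  FOLLOW[B]={$,b,d}
round 2: — fixpoint
  FOLLOW[S]={$,b,d}  FOLLOW[A]={$,b,d}  FOLLOW[B]={$,b,d}

FOLLOW(S) = ["$", "b", "d"]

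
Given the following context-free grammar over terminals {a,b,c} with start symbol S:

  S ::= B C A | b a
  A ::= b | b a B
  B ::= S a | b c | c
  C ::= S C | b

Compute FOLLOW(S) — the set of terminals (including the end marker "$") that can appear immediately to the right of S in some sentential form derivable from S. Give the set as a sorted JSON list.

FIRST iteration:
[1]
  A via A→b: +{b}
  B via B→b c: +{b}
  B via B→c: +{c}
  C via C→b: +{b}
  S via S→B C A: +{b,c}
  FIRST(S)={b,c}  FIRST(A)={b}  FIRST(B)={b,c}  FIRST(C)={b}
[2]
  C via C→S C: +{c}
  FIRST(S)={b,c}  FIRST(A)={b}  FIRST(B)={b,c}  FIRST(C)={b,c}
[3] (no change)
  FIRST(S)={b,c}  FIRST(A)={b}  FIRST(B)={b,c}  FIRST(C)={b,c}

Compute FOLLOW by fixpoint:
initialize: $ ∈ FOLLOW(S)
iter 1:
  B→S a: FOLLOW(S) ⊇ FIRST(a) = {a}; new: +{a}
  C→S C: FOLLOW(S) ⊇ FIRST(C) = {b,c}; new: +{b,c}
  S→B C A: FOLLOW(B) ⊇ FIRST(C) = {b,c}; new: +{b,c}
  S→B C A: FOLLOW(C) ⊇ FIRST(A) = {b}; new: +{b}
  S→B C A: FOLLOW(A) ⊇ FOLLOW(S) ⊇ {$,a,b,c}; new: +{$,a,b,c}
  S: {$,a,b,c}  A: {$,a,b,c}  B: {b,c}  C: {b}
iter 2:
  A→b a B: FOLLOW(B) ⊇ FOLLOW(A) ⊇ {$,a,b,c}; new: +{$,a}
  S: {$,a,b,c}  A: {$,a,b,c}  B: {$,a,b,c}  C: {b}
iter 3: done
  S: {$,a,b,c}  A: {$,a,b,c}  B: {$,a,b,c}  C: {b}

FOLLOW(S) = ["$", "a", "b", "c"]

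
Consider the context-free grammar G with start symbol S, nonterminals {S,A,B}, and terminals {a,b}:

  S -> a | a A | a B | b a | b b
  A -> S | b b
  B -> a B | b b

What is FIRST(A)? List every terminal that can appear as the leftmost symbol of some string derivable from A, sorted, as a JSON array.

FIRST sets, iterate to fixpoint:
iter 1:
  A via A→b b: +{b}
  B via B→a B: +{a}
  B via B→b b: +{b}
  S via S→a: +{a}
  S via S→b a: +{b}
  FIRST(S)={a,b}  FIRST(A)={b}  FIRST(B)={a,b}
iter 2:
  A via A→S: +{a}
  FIRST(S)={a,b}  FIRST(A)={a,b}  FIRST(B)={a,b}
iter 3: — fixpoint
  FIRST(S)={a,b}  FIRST(A)={a,b}  FIRST(B)={a,b}

FIRST(A) = ["a", "b"]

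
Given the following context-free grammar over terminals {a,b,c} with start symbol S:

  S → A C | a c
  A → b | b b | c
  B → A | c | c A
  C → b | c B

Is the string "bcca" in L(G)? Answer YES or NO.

Convert to CNF:
  S -> A C | T2 T1
  A -> T0 T0 | b | c
  B -> T0 T0 | T1 A | b | c
  C -> T1 B | b
  T0 -> b
  T1 -> c
  T2 -> a

CYK fill:
  [0..0]={A,B,C,T0}  "b"  orig:{A,B,C}
  [1..1]={A,B,T1}  "c"  orig:{A,B}
  [2..2]={A,B,T1}  "c"  orig:{A,B}
  [3..3]={T2}  "a"  orig:{}
  [0..1]=∅  "bc"
  [1..2]={B,C}  "cc"
  [2..3]=∅  "ca"
  [0..2]={S}  "bcc"
  [1..3]=∅  "cca"
  [0..3]=∅  "bcca"

S ∉ T[0,3] ⇒ NO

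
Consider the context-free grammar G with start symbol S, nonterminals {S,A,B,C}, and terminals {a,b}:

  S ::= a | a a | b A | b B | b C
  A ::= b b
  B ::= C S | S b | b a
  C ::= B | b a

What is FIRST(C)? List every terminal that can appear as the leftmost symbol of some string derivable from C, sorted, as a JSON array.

FIRST sets, iterate to fixpoint:
[1]
  A via A→b b: +{b}
  B via B→b a: +{b}
  C via C→B: +{b}
  S via S→a: +{a}
  S via S→b A: +{b}
  FIRST[S]={a,b}  FIRST[A]={b}  FIRST[B]={b}  FIRST[C]={b}
[2]
  B via B→S b: +{a}
  C via C→B: +{a}
  FIRST[S]={a,b}  FIRST[A]={b}  FIRST[B]={a,b}  FIRST[C]={a,b}
[3] — fixpoint
  FIRST[S]={a,b}  FIRST[A]={b}  FIRST[B]={a,b}  FIRST[C]={a,b}

FIRST(C) = ["a", "b"]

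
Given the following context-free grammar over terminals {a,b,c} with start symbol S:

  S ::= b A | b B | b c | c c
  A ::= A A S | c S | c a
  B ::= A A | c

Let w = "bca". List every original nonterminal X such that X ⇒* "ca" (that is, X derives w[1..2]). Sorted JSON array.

CNF form of G:
  S -> T0 T0 | T2 A | T2 B | T2 T0
  A -> A X3 | T0 S | T0 T1
  B -> A A | c
  T0 -> c
  T1 -> a
  T2 -> b
  X3 -> A S

CYK table (by increasing span) (cells [i..j] with 1 ≤ i ≤ j ≤ 2 only):
  T[1,1] 'c' = {B,T0}  orig:{B}
  T[2,2] 'a' = {T1}  orig:{}
  T[1,2] 'ca' = {A}

Original NTs in T[1,2] deriving "ca": ["A"]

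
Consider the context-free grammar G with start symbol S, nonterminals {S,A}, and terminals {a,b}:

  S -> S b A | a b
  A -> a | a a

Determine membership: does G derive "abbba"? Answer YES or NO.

Convert to CNF:
  S -> S X2 | T0 T1
  A -> T0 T0 | a
  T0 -> a
  T1 -> b
  X2 -> T1 A

CYK fill:
  [0..0]={A,T0}  "a"  orig:{A}
  [1..1]={T1}  "b"  orig:{}
  [2..2]={T1}  "b"  orig:{}
  [3..3]={T1}  "b"  orig:{}
  [4..4]={A,T0}  "a"  orig:{A}
  [0..1]={S}  "ab"
  [1..2]=∅  "bb"
  [2..3]=∅  "bb"
  [3..4]={X2}  "ba"  orig:{}
  [0..2]=∅  "abb"
  [1..3]=∅  "bbb"
  [2..4]=∅  "bba"
  [0..3]=∅  "abbb"
  [1..4]=∅  "bbba"
  [0..4]=∅  "abbba"

S ∉ T[0,4] ⇒ NO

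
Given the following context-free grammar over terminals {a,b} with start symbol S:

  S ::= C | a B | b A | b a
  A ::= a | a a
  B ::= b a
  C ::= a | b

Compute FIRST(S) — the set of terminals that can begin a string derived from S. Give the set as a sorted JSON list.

Compute FIRST by fixpoint:
round 1:
  A via A→a: +{a}
  B via B→b a: +{b}
  C via C→a: +{a}
  C via C→b: +{b}
  S via S→C: +{a,b}
  FIRST(S)={a,b}  FIRST(A)={a}  FIRST(B)={b}  FIRST(C)={a,b}
round 2: (no change)
  FIRST(S)={a,b}  FIRST(A)={a}  FIRST(B)={b}  FIRST(C)={a,b}

FIRST(S) = ["a", "b"]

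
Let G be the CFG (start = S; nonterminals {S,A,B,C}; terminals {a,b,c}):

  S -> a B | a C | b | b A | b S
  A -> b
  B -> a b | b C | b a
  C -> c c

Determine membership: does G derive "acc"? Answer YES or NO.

Convert to CNF:
  S -> T0 B | T0 C | T1 A | T1 S | b
  A -> b
  B -> T0 T1 | T1 C | T1 T0
  C -> T2 T2
  T0 -> a
  T1 -> b
  T2 -> c

CYK fill:
  cell(0,0) a: {T0}  orig:{}
  cell(1,1) c: {T2}  orig:{}
  cell(2,2) c: {T2}  orig:{}
  cell(0,1) ac: ∅
  cell(1,2) cc: {C}
  cell(0,2) acc: {S}

S ∈ T[0,2] ⇒ YES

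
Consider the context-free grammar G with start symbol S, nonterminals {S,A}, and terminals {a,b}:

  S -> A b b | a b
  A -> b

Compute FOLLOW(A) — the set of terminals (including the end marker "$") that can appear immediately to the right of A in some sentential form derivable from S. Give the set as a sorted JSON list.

FIRST iteration:
pass 1:
  A via A→b: +{b}
  S via S→A b b: +{b}
  S via S→a b: +{a}
  S: {a,b}  A: {b}
pass 2: done
  S: {a,b}  A: {b}

Compute FOLLOW by fixpoint:
seed FOLLOW(S) with $
round 1:
  S→A b b: FOLLOW(A) ⊇ FIRST(b) = {b}; new: +{b}
  FOLLOW[S]={$}  FOLLOW[A]={b}
round 2: — fixpoint
  FOLLOW[S]={$}  FOLLOW[A]={b}

FOLLOW(A) = ["b"]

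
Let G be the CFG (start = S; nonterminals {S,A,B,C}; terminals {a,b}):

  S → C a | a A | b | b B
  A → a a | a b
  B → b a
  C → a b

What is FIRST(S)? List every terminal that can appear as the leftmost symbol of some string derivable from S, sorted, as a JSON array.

Compute FIRST by fixpoint:
[1]
  A via A→a a: +{a}
  B via B→b a: +{b}
  C via C→a b: +{a}
  S via S→C a: +{a}
  S via S→b: +{b}
  S: {a,b}  A: {a}  B: {b}  C: {a}
[2] — fixpoint
  S: {a,b}  A: {a}  B: {b}  C: {a}

FIRST(S) = ["a", "b"]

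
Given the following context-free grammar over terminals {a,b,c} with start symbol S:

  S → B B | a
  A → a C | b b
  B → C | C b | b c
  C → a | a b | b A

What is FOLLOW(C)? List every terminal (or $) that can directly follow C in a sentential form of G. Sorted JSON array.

FIRST iteration:
iter 1:
  A via A→a C: +{a}
  A via A→b b: +{b}
  B via B→b c: +{b}
  C via C→a: +{a}
  C via C→b A: +{b}
  S via S→B B: +{b}
  S via S→a: +{a}
  FIRST(S)={a,b}  FIRST(A)={a,b}  FIRST(B)={b}  FIRST(C)={a,b}
iter 2:
  B via B→C: +{a}
  FIRST(S)={a,b}  FIRST(A)={a,b}  FIRST(B)={a,b}  FIRST(C)={a,b}
iter 3: — fixpoint
  FIRST(S)={a,b}  FIRST(A)={a,b}  FIRST(B)={a,b}  FIRST(C)={a,b}

FOLLOW sets:
FOLLOW(S) := {$}
[1]
  B→C b: FOLLOW(C) ⊇ FIRST(b) = {b}; new: +{b}
  C→b A: FOLLOW(A) ⊇ FOLLOW(C) ⊇ {b}; new: +{b}
  S→B B: FOLLOW(B) ⊇ FIRST(B) = {a,b}; new: +{a,b}
  S→B B: FOLLOW(B) ⊇ FOLLOW(S) ⊇ {$}; new: +{$}
  FOLLOW[S]={$}  FOLLOW[A]={b}  FOLLOW[B]={$,a,b}  FOLLOW[C]={b}
[2]
  B→C: FOLLOW(C) ⊇ FOLLOW(B) ⊇ {$,a,b}; new: +{$,a}
  C→b A: FOLLOW(A) ⊇ FOLLOW(C) ⊇ {$,a,b}; new: +{$,a}
  FOLLOW[S]={$}  FOLLOW[A]={$,a,b}  FOLLOW[B]={$,a,b}  FOLLOW[C]={$,a,b}
[3] (no change)
  FOLLOW[S]={$}  FOLLOW[A]={$,a,b}  FOLLOW[B]={$,a,b}  FOLLOW[C]={$,a,b}

FOLLOW(C) = ["$", "a", "b"]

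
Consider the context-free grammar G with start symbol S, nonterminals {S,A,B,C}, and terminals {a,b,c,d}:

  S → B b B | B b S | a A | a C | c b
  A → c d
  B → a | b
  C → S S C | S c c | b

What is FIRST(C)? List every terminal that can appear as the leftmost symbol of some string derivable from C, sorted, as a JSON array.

Compute FIRST by fixpoint:
[1]
  A via A→c d: +{c}
  B via B→a: +{a}
  B via B→b: +{b}
  C via C→b: +{b}
  S via S→B b B: +{a,b}
  S via S→c b: +{c}
  FIRST[S]={a,b,c}  FIRST[A]={c}  FIRST[B]={a,b}  FIRST[C]={b}
[2]
  C via C→S S C: +{a,c}
  FIRST[S]={a,b,c}  FIRST[A]={c}  FIRST[B]={a,b}  FIRST[C]={a,b,c}
[3] — fixpoint
  FIRST[S]={a,b,c}  FIRST[A]={c}  FIRST[B]={a,b}  FIRST[C]={a,b,c}

FIRST(C) = ["a", "b", "c"]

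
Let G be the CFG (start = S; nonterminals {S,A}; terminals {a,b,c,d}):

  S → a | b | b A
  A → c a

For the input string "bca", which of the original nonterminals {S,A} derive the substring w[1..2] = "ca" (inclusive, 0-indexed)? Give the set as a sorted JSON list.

CNF form of G:
  S -> T2 A | a | b
  A -> T0 T1
  T0 -> c
  T1 -> a
  T2 -> b

CYK table (by increasing span) — only the sub-triangle for w[1..2]:
  cell(1,1) c: {T0}  orig:{}
  cell(2,2) a: {S,T1}  orig:{S}
  cell(1,2) ca: {A}

Original NTs in T[1,2] deriving "ca": ["A"]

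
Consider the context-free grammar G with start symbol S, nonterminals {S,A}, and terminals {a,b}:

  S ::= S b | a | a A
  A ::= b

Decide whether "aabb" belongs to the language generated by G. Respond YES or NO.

Convert to CNF:
  S -> S T0 | T1 A | a
  A -> b
  T0 -> b
  T1 -> a

CYK table (by increasing span):
  T[0,0] 'a' = {S,T1}  orig:{S}
  T[1,1] 'a' = {S,T1}  orig:{S}
  T[2,2] 'b' = {A,T0}  orig:{A}
  T[3,3] 'b' = {A,T0}  orig:{A}
  T[0,1] 'aa' = ∅
  T[1,2] 'ab' = {S}
  T[2,3] 'bb' = ∅
  T[0,2] 'aab' = ∅
  T[1,3] 'abb' = {S}
  T[0,3] 'aabb' = ∅

S ∉ T[0,3] ⇒ NO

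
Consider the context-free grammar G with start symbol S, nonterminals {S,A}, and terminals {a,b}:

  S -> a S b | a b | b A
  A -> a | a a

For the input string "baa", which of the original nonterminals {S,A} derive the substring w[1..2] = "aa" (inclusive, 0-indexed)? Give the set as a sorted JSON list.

Convert to CNF:
  S -> T0 T1 | T0 X2 | T1 A
  A -> T0 T0 | a
  T0 -> a
  T1 -> b
  X2 -> S T1

CYK fill (cells [i..j] with 1 ≤ i ≤ j ≤ 2 only):
  T[1,1] 'a' = {A,T0}  orig:{A}
  T[2,2] 'a' = {A,T0}  orig:{A}
  T[1,2] 'aa' = {A}

Original NTs in T[1,2] deriving "aa": ["A"]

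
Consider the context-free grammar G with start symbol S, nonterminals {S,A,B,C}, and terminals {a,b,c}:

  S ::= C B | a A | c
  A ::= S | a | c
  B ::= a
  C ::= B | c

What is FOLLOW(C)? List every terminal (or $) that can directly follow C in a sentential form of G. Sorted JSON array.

FIRST iteration:
round 1:
  A via A→a: +{a}
  A via A→c: +{c}
  B via B→a: +{a}
  C via C→B: +{a}
  C via C→c: +{c}
  S via S→C B: +{a,c}
  FIRST[S]={a,c}  FIRST[A]={a,c}  FIRST[B]={a}  FIRST[C]={a,c}
round 2: done
  FIRST[S]={a,c}  FIRST[A]={a,c}  FIRST[B]={a}  FIRST[C]={a,c}

Compute FOLLOW by fixpoint:
FOLLOW(S) := {$}
iter 1:
  S→C B: FOLLOW(C) ⊇ FIRST(B) = {a}; new: +{a}
  S→C B: FOLLOW(B) ⊇ FOLLOW(S) ⊇ {$}; new: +{$}
  S→a A: FOLLOW(A) ⊇ FOLLOW(S) ⊇ {$}; new: +{$}
  FOLLOW[S]={$}  FOLLOW[A]={$}  FOLLOW[B]={$}  FOLLOW[C]={a}
iter 2:
  C→B: FOLLOW(B) ⊇ FOLLOW(C) ⊇ {a}; new: +{a}
  FOLLOW[S]={$}  FOLLOW[A]={$}  FOLLOW[B]={$,a}  FOLLOW[C]={a}
iter 3: — fixpoint
  FOLLOW[S]={$}  FOLLOW[A]={$}  FOLLOW[B]={$,a}  FOLLOW[C]={a}

FOLLOW(C) = ["a"]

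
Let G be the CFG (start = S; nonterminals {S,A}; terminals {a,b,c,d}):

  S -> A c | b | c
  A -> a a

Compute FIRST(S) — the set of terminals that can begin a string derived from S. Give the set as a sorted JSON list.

FIRST sets, iterate to fixpoint:
pass 1:
  A via A→a a: +{a}
  S via S→A c: +{a}
  S via S→b: +{b}
  S via S→c: +{c}
  FIRST(S)={a,b,c}  FIRST(A)={a}
pass 2: (stable)
  FIRST(S)={a,b,c}  FIRST(A)={a}

FIRST(S) = ["a", "b", "c"]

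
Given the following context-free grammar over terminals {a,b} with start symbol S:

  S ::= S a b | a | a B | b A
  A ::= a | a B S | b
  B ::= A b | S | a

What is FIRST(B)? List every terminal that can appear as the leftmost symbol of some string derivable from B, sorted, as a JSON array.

FIRST sets, iterate to fixpoint:
iter 1:
  A via A→a: +{a}
  A via A→b: +{b}
  B via B→A b: +{a,b}
  S via S→a: +{a}
  S via S→b A: +{b}
  FIRST[S]={a,b}  FIRST[A]={a,b}  FIRST[B]={a,b}
iter 2: (stable)
  FIRST[S]={a,b}  FIRST[A]={a,b}  FIRST[B]={a,b}

FIRST(B) = ["a", "b"]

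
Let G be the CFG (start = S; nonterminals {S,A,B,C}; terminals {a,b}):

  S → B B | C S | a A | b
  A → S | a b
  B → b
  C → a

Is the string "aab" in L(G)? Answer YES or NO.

Convert to CNF:
  S -> B B | C S | T0 A | b
  A -> B B | C S | T0 A | T0 T1 | b
  B -> b
  C -> a
  T0 -> a
  T1 -> b

Fill CYK table bottom-up:
  cell(0,0) a: {C,T0}  orig:{C}
  cell(1,1) a: {C,T0}  orig:{C}
  cell(2,2) b: {A,B,S,T1}  orig:{A,B,S}
  cell(0,1) aa: ∅
  cell(1,2) ab: {A,S}
  cell(0,2) aab: {A,S}

S ∈ T[0,2] ⇒ YES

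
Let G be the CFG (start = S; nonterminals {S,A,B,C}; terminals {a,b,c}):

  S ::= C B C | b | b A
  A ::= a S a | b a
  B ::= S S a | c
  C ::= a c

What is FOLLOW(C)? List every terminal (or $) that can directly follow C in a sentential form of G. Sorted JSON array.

FIRST sets, iterate to fixpoint:
[1]
  A via A→a S a: +{a}
  A via A→b a: +{b}
  B via B→c: +{c}
  C via C→a c: +{a}
  S via S→C B C: +{a}
  S via S→b: +{b}
  FIRST[S]={a,b}  FIRST[A]={a,b}  FIRST[B]={c}  FIRST[C]={a}
[2]
  B via B→S S a: +{a,b}
  FIRST[S]={a,b}  FIRST[A]={a,b}  FIRST[B]={a,b,c}  FIRST[C]={a}
[3] done
  FIRST[S]={a,b}  FIRST[A]={a,b}  FIRST[B]={a,b,c}  FIRST[C]={a}

FOLLOW iteration:
seed FOLLOW(S) with $
iter 1:
  A→a S a: FOLLOW(S) ⊇ FIRST(a) = {a}; new: +{a}
  B→S S a: FOLLOW(S) ⊇ FIRST(S) = {a,b}; new: +{b}
  S→C B C: FOLLOW(C) ⊇ FIRST(B) = {a,b,c}; new: +{a,b,c}
  S→C B C: FOLLOW(B) ⊇ FIRST(C) = {a}; new: +{a}
  S→C B C: FOLLOW(C) ⊇ FOLLOW(S) ⊇ {$,a,b}; new: +{$}
  S→b A: FOLLOW(A) ⊇ FOLLOW(S) ⊇ {$,a,b}; new: +{$,a,b}
  FOLLOW[S]={$,a,b}  FOLLOW[A]={$,a,b}  FOLLOW[B]={a}  FOLLOW[C]={$,a,b,c}
iter 2: — fixpoint
  FOLLOW[S]={$,a,b}  FOLLOW[A]={$,a,b}  FOLLOW[B]={a}  FOLLOW[C]={$,a,b,c}

FOLLOW(C) = ["$", "a", "b", "c"]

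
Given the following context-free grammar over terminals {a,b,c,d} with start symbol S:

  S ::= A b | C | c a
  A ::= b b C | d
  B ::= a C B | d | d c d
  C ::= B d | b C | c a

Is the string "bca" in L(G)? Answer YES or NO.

Convert to CNF:
  S -> A T0 | B T2 | T0 C | T3 T1
  A -> T0 X4 | d
  B -> T1 X5 | T2 X6 | d
  C -> B T2 | T0 C | T3 T1
  T0 -> b
  T1 -> a
  T2 -> d
  T3 -> c
  X4 -> T0 C
  X5 -> C B
  X6 -> T3 T2

Fill CYK table bottom-up:
  [0..0]={T0}  "b"  orig:{}
  [1..1]={T3}  "c"  orig:{}
  [2..2]={T1}  "a"  orig:{}
  [0..1]=∅  "bc"
  [1..2]={C,S}  "ca"
  [0..2]={C,S,X4}  "bca"  orig:{C,S}

S ∈ T[0,2] ⇒ YES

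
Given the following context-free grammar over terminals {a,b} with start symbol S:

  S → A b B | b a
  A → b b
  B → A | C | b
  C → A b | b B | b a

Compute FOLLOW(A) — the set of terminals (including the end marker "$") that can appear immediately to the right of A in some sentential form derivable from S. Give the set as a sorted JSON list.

FIRST iteration:
round 1:
  A via A→b b: +{b}
  B via B→A: +{b}
  C via C→A b: +{b}
  S via S→A b B: +{b}
  S: {b}  A: {b}  B: {b}  C: {b}
round 2: (stable)
  S: {b}  A: {b}  B: {b}  C: {b}

FOLLOW sets:
FOLLOW(S) := {$}
round 1:
  C→A b: FOLLOW(A) ⊇ FIRST(b) = {b}; new: +{b}
  S→A b B: FOLLOW(B) ⊇ FOLLOW(S) ⊇ {$}; new: +{$}
  FOLLOW(S)={$}  FOLLOW(A)={b}  FOLLOW(B)={$}  FOLLOW(C)={}
round 2:
  B→A: FOLLOW(A) ⊇ FOLLOW(B) ⊇ {$}; new: +{$}
  B→C: FOLLOW(C) ⊇ FOLLOW(B) ⊇ {$}; new: +{$}
  FOLLOW(S)={$}  FOLLOW(A)={$,b}  FOLLOW(B)={$}  FOLLOW(C)={$}
round 3: — fixpoint
  FOLLOW(S)={$}  FOLLOW(A)={$,b}  FOLLOW(B)={$}  FOLLOW(C)={$}

FOLLOW(A) = ["$", "b"]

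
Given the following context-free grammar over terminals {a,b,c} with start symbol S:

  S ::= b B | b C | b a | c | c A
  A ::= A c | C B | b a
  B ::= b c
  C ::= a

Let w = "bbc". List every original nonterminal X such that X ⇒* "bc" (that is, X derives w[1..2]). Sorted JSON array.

CNF form of G:
  S -> T0 A | T1 B | T1 C | T1 T2 | c
  A -> A T0 | C B | T1 T2
  B -> T1 T0
  C -> a
  T0 -> c
  T1 -> b
  T2 -> a

Fill CYK table bottom-up (cells [i..j] with 1 ≤ i ≤ j ≤ 2 only):
  cell(1,1) b: {T1}  orig:{}
  cell(2,2) c: {S,T0}  orig:{S}
  cell(1,2) bc: {B}

Original NTs in T[1,2] deriving "bc": ["B"]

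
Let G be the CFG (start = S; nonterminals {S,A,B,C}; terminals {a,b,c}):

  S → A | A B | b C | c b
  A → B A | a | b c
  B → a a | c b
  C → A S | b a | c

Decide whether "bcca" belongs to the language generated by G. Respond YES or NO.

Convert to CNF:
  S -> A B | B A | T0 C | T0 T1 | T1 T0 | a
  A -> B A | T0 T1 | a
  B -> T1 T0 | T2 T2
  C -> A S | T0 T2 | c
  T0 -> b
  T1 -> c
  T2 -> a

CYK table (by increasing span):
  T[0,0] 'b' = {T0}  orig:{}
  T[1,1] 'c' = {C,T1}  orig:{C}
  T[2,2] 'c' = {C,T1}  orig:{C}
  T[3,3] 'a' = {A,S,T2}  orig:{A,S}
  T[0,1] 'bc' = {A,S}
  T[1,2] 'cc' = ∅
  T[2,3] 'ca' = ∅
  T[0,2] 'bcc' = ∅
  T[1,3] 'cca' = ∅
  T[0,3] 'bcca' = ∅

S ∉ T[0,3] ⇒ NO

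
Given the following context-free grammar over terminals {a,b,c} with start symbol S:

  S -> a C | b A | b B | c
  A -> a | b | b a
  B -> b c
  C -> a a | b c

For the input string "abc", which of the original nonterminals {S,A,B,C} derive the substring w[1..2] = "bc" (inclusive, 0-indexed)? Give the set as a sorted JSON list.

Convert to CNF:
  S -> T0 A | T0 B | T1 C | c
  A -> T0 T1 | a | b
  B -> T0 T2
  C -> T0 T2 | T1 T1
  T0 -> b
  T1 -> a
  T2 -> c

CYK table (by increasing span) — only the sub-triangle for w[1..2]:
  cell(1,1) b: {A,T0}  orig:{A}
  cell(2,2) c: {S,T2}  orig:{S}
  cell(1,2) bc: {B,C}

Original NTs in T[1,2] deriving "bc": ["B", "C"]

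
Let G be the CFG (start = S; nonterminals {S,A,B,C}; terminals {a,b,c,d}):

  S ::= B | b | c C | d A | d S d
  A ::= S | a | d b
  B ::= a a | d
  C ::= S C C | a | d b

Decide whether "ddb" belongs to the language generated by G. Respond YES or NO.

Convert to CNF:
  S -> T0 T0 | T1 C | T2 A | T2 X6 | b | d
  A -> T0 T0 | T1 C | T2 A | T2 T3 | T2 X4 | a | b | d
  B -> T0 T0 | d
  C -> S X5 | T2 T3 | a
  T0 -> a
  T1 -> c
  T2 -> d
  T3 -> b
  X4 -> S T2
  X5 -> C C
  X6 -> S T2

CYK table (by increasing span):
  [0..0]={A,B,S,T2}  "d"  orig:{A,B,S}
  [1..1]={A,B,S,T2}  "d"  orig:{A,B,S}
  [2..2]={A,S,T3}  "b"  orig:{A,S}
  [0..1]={A,S,X4,X6}  "dd"  orig:{A,S}
  [1..2]={A,C,S}  "db"
  [0..2]={A,S}  "ddb"

S ∈ T[0,2] ⇒ YES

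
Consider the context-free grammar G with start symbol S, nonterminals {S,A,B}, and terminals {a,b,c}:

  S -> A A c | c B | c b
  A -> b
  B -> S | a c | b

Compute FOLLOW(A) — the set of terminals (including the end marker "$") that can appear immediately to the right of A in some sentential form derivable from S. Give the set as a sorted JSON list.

FIRST sets, iterate to fixpoint:
iter 1:
  A via A→b: +{b}
  B via B→a c: +{a}
  B via B→b: +{b}
  S via S→A A c: +{b}
  S via S→c B: +{c}
  FIRST[S]={b,c}  FIRST[A]={b}  FIRST[B]={a,b}
iter 2:
  B via B→S: +{c}
  FIRST[S]={b,c}  FIRST[A]={b}  FIRST[B]={a,b,c}
iter 3: — fixpoint
  FIRST[S]={b,c}  FIRST[A]={b}  FIRST[B]={a,b,c}

FOLLOW sets:
initialize: $ ∈ FOLLOW(S)
iter 1:
  S→A A c: FOLLOW(A) ⊇ FIRST(A) = {b}; new: +{b}
  S→A A c: FOLLOW(A) ⊇ FIRST(c) = {c}; new: +{c}
  S→c B: FOLLOW(B) ⊇ FOLLOW(S) ⊇ {$}; new: +{$}
  FOLLOW(S)={$}  FOLLOW(A)={b,c}  FOLLOW(B)={$}
iter 2: (stable)
  FOLLOW(S)={$}  FOLLOW(A)={b,c}  FOLLOW(B)={$}

FOLLOW(A) = ["b", "c"]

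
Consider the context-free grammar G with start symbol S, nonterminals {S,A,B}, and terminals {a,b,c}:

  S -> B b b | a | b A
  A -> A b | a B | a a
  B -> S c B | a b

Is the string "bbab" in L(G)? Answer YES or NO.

Convert to CNF:
  S -> B X4 | T0 A | a
  A -> A T0 | T1 B | T1 T1
  B -> S X3 | T1 T0
  T0 -> b
  T1 -> a
  T2 -> c
  X3 -> T2 B
  X4 -> T0 T0

CYK fill:
  cell(0,0) b: {T0}  orig:{}
  cell(1,1) b: {T0}  orig:{}
  cell(2,2) a: {S,T1}  orig:{S}
  cell(3,3) b: {T0}  orig:{}
  cell(0,1) bb: {X4}  orig:{}
  cell(1,2) ba: ∅
  cell(2,3) ab: {B}
  cell(0,2) bba: ∅
  cell(1,3) bab: ∅
  cell(0,3) bbab: ∅

S ∉ T[0,3] ⇒ NO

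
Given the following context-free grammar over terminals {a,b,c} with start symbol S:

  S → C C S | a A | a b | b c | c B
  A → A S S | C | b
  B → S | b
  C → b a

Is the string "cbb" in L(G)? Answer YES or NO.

CNF form of G:
  S -> C X5 | T0 T2 | T1 A | T1 T0 | T2 B
  A -> A X3 | T0 T1 | b
  B -> C X4 | T0 T2 | T1 A | T1 T0 | T2 B | b
  C -> T0 T1
  T0 -> b
  T1 -> a
  T2 -> c
  X3 -> S S
  X4 -> C S
  X5 -> C S

Fill CYK table bottom-up:
  cell(0,0) c: {T2}  orig:{}
  cell(1,1) b: {A,B,T0}  orig:{A,B}
  cell(2,2) b: {A,B,T0}  orig:{A,B}
  cell(0,1) cb: {B,S}
  cell(1,2) bb: ∅
  cell(0,2) cbb: ∅

S ∉ T[0,2] ⇒ NO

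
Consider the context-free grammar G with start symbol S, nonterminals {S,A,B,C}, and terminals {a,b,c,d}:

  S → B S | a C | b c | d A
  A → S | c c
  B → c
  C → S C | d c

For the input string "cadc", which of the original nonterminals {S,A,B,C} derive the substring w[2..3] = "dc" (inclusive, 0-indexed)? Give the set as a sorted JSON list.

Convert to CNF:
  S -> B S | T0 C | T1 T2 | T3 A
  A -> B S | T0 C | T1 T2 | T2 T2 | T3 A
  B -> c
  C -> S C | T3 T2
  T0 -> a
  T1 -> b
  T2 -> c
  T3 -> d

CYK fill (cells [i..j] with 2 ≤ i ≤ j ≤ 3 only):
  [2..2]={T3}  "d"  orig:{}
  [3..3]={B,T2}  "c"  orig:{B}
  [2..3]={C}  "dc"

Original NTs in T[2,3] deriving "dc": ["C"]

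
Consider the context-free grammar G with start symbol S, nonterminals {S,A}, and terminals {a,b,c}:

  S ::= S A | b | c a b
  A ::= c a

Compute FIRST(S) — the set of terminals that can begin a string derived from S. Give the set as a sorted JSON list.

FIRST sets, iterate to fixpoint:
round 1:
  A via A→c a: +{c}
  S via S→b: +{b}
  S via S→c a b: +{c}
  S: {b,c}  A: {c}
round 2: (stable)
  S: {b,c}  A: {c}

FIRST(S) = ["b", "c"]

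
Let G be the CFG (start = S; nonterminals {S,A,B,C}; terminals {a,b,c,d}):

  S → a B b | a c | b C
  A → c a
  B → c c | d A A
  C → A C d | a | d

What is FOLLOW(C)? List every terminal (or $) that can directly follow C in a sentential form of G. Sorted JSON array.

Compute FIRST by fixpoint:
pass 1:
  A via A→c a: +{c}
  B via B→c c: +{c}
  B via B→d A A: +{d}
  C via C→A C d: +{c}
  C via C→a: +{a}
  C via C→d: +{d}
  S via S→a B b: +{a}
  S via S→b C: +{b}
  S: {a,b}  A: {c}  B: {c,d}  C: {a,c,d}
pass 2: (no change)
  S: {a,b}  A: {c}  B: {c,d}  C: {a,c,d}

FOLLOW sets:
FOLLOW(S) := {$}
round 1:
  B→d A A: FOLLOW(A) ⊇ FIRST(A) = {c}; new: +{c}
  C→A C d: FOLLOW(A) ⊇ FIRST(C) = {a,c,d}; new: +{a,d}
  C→A C d: FOLLOW(C) ⊇ FIRST(d) = {d}; new: +{d}
  S→a B b: FOLLOW(B) ⊇ FIRST(b) = {b}; new: +{b}
  S→b C: FOLLOW(C) ⊇ FOLLOW(S) ⊇ {$}; new: +{$}
  S: {$}  A: {a,c,d}  B: {b}  C: {$,d}
round 2:
  B→d A A: FOLLOW(A) ⊇ FOLLOW(B) ⊇ {b}; new: +{b}
  S: {$}  A: {a,b,c,d}  B: {b}  C: {$,d}
round 3: (stable)
  S: {$}  A: {a,b,c,d}  B: {b}  C: {$,d}

FOLLOW(C) = ["$", "d"]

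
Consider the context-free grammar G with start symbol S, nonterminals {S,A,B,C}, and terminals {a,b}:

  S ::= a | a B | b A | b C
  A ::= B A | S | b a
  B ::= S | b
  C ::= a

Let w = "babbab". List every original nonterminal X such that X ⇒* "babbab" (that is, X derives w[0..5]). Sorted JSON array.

Convert to CNF:
  S -> T0 B | T1 A | T1 C | a
  A -> B A | T0 B | T1 A | T1 C | T1 T0 | a
  B -> T0 B | T1 A | T1 C | a | b
  C -> a
  T0 -> a
  T1 -> b

CYK fill — only the sub-triangle for w[0..5]:
  [0..0]={B,T1}  "b"  orig:{B}
  [1..1]={A,B,C,S,T0}  "a"  orig:{A,B,C,S}
  [2..2]={B,T1}  "b"  orig:{B}
  [3..3]={B,T1}  "b"  orig:{B}
  [4..4]={A,B,C,S,T0}  "a"  orig:{A,B,C,S}
  [5..5]={B,T1}  "b"  orig:{B}
  [0..1]={A,B,S}  "ba"
  [1..2]={A,B,S}  "ab"
  [2..3]=∅  "bb"
  [3..4]={A,B,S}  "ba"
  [4..5]={A,B,S}  "ab"
  [0..2]={A,B,S}  "bab"
  [1..3]=∅  "abb"
  [2..4]={A,B,S}  "bba"
  [3..5]={A,B,S}  "bab"
  [0..3]=∅  "babb"
  [1..4]={A,B,S}  "abba"
  [2..5]={A,B,S}  "bbab"
  [0..4]={A,B,S}  "babba"
  [1..5]={A,B,S}  "abbab"
  [0..5]={A,B,S}  "babbab"

Original NTs in T[0,5] deriving "babbab": ["A", "B", "S"]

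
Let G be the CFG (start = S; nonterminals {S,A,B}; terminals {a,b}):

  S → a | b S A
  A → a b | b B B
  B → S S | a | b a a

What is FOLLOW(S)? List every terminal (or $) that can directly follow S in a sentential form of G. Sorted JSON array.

Compute FIRST by fixpoint:
iter 1:
  A via A→a b: +{a}
  A via A→b B B: +{b}
  B via B→a: +{a}
  B via B→b a a: +{b}
  S via S→a: +{a}
  S via S→b S A: +{b}
  FIRST[S]={a,b}  FIRST[A]={a,b}  FIRST[B]={a,b}
iter 2: — fixpoint
  FIRST[S]={a,b}  FIRST[A]={a,b}  FIRST[B]={a,b}

FOLLOW sets:
initialize: $ ∈ FOLLOW(S)
iter 1:
  A→b B B: FOLLOW(B) ⊇ FIRST(B) = {a,b}; new: +{a,b}
  B→S S: FOLLOW(S) ⊇ FIRST(S) = {a,b}; new: +{a,b}
  S→b S A: FOLLOW(A) ⊇ FOLLOW(S) ⊇ {$,a,b}; new: +{$,a,b}
  FOLLOW[S]={$,a,b}  FOLLOW[A]={$,a,b}  FOLLOW[B]={a,b}
iter 2:
  A→b B B: FOLLOW(B) ⊇ FOLLOW(A) ⊇ {$,a,b}; new: +{$}
  FOLLOW[S]={$,a,b}  FOLLOW[A]={$,a,b}  FOLLOW[B]={$,a,b}
iter 3: (no change)
  FOLLOW[S]={$,a,b}  FOLLOW[A]={$,a,b}  FOLLOW[B]={$,a,b}

FOLLOW(S) = ["$", "a", "b"]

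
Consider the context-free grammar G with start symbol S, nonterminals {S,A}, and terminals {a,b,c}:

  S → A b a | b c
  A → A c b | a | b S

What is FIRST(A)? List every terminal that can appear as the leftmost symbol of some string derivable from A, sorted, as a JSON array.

FIRST iteration:
pass 1:
  A via A→a: +{a}
  A via A→b S: +{b}
  S via S→A b a: +{a,b}
  S: {a,b}  A: {a,b}
pass 2: — fixpoint
  S: {a,b}  A: {a,b}

FIRST(A) = ["a", "b"]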